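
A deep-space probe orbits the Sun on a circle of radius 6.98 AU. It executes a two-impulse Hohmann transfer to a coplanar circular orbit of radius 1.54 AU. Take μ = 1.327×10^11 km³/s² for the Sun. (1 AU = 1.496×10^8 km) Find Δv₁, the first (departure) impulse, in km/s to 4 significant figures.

Δv₁ = 4.495 km/s

In km: r₁ = 6.98 × 1.496×10^8 = 1.044208×10^9 km; r₂ = 1.54 × 1.496×10^8 = 2.30384×10^8 km.
Semi-major axis of the transfer orbit: a_t = (1.044208×10^9 + 2.30384×10^8)/2 = 6.37296×10^8 km.
Circular speed at r = 1.044208×10^9 km: v_c = √(μ/r) = 11.273 km/s.
Transfer-orbit speed at the same r (vis-viva, a = a_t): v_t = √[μ(2/r − 1/a_t)] = 6.7779 km/s.
Δv₁ = |v_t − v_c| = |6.7779 − 11.273| = 4.495 km/s.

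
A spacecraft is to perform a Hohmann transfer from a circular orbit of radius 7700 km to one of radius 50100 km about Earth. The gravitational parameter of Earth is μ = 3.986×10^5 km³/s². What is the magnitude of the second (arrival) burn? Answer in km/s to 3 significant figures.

The Hohmann ellipse has a_t = (r₁ + r₂)/2 = 28900 km.
On the circular orbit at r = 50100 km, v_c = √(μ/r) = 2.821 km/s.
Transfer-orbit speed at the same r (vis-viva, a = a_t): v_t = √[μ(2/r − 1/a_t)] = 1.456 km/s.
Δv₂ = |v_t − v_c| = |1.456 − 2.821| = 1.365 km/s.

Δv₂ = 1.36 km/s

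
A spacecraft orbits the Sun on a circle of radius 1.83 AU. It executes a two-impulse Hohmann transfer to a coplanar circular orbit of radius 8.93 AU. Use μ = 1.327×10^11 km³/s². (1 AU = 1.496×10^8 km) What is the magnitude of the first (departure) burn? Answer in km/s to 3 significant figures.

In km: r₁ = 1.83 × 1.496×10^8 = 2.73768×10^8 km; r₂ = 8.93 × 1.496×10^8 = 1.335928×10^9 km.
Semi-major axis of the transfer orbit: a_t = (2.73768×10^8 + 1.335928×10^9)/2 = 8.04848×10^8 km.
On the circular orbit at r = 2.73768×10^8 km, v_c = √(μ/r) = 22.0163 km/s.
Transfer-orbit speed at the same r (vis-viva, a = a_t): v_t = √[μ(2/r − 1/a_t)] = 28.3647 km/s.
Δv₁ = |v_t − v_c| = |28.3647 − 22.0163| = 6.348 km/s.

Δv₁ = 6.35 km/s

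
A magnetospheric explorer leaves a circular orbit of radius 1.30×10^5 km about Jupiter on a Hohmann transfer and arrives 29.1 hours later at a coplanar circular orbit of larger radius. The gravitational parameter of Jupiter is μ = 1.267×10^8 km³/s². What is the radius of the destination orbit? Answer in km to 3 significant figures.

Transfer time t = 29.1 hours = 1.0476×10^5 s, and t = π√(a_t³/μ).
So a_t = (μ t²/π²)^(1/3) = (1.267×10^8 × (1.0476×10^5)² / π²)^(1/3) = 5.2034×10^5 km.
Since a_t = (r₁ + r₂)/2, r₂ = 2a_t − r₁ = 2×5.2034×10^5 − 1.300×10^5 = 9.1068×10^5 km.

r₂ = 9.11×10^5 km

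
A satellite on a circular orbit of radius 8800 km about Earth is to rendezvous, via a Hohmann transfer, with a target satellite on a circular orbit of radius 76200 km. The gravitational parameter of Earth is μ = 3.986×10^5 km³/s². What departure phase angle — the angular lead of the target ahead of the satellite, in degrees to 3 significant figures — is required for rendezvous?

Transfer-ellipse semi-major axis a_t = (r₁ + r₂)/2 = (8800 + 76200)/2 = 42500 km.
Transfer time t = π√(a_t³/μ) = 43598 s.
Target angular speed ω₂ = √(μ/r₂³) = 3.0015×10^-5 rad/s.
Angle swept by the target during transfer: ω₂·t = 1.3086 rad = 74.98°.
The satellite traverses 180° on the transfer ellipse, so the target must lead by 180° − 74.98° = 105°.

φ = 105°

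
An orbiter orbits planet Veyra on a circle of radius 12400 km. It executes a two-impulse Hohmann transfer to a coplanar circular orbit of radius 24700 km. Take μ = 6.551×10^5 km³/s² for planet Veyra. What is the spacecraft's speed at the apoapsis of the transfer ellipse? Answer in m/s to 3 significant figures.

Semi-major axis of the transfer orbit: a_t = (12400 + 24700)/2 = 18550 km.
At apoapsis, r = 24700 km.
From the vis-viva equation, v = √[μ(2/r − 1/a_t)] = 4.211 km/s.

v = 4210 m/s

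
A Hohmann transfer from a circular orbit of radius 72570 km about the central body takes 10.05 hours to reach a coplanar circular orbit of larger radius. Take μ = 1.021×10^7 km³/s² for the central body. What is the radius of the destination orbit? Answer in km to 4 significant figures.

r₂ = 1.487×10^5 km

Transfer time t = 10.05 hours = 36180 s, and t = π√(a_t³/μ).
So a_t = (μ t²/π²)^(1/3) = (1.021×10^7 × (36180)² / π²)^(1/3) = 1.1063×10^5 km.
Since a_t = (r₁ + r₂)/2, r₂ = 2a_t − r₁ = 2×1.1063×10^5 − 72570 = 1.4869×10^5 km.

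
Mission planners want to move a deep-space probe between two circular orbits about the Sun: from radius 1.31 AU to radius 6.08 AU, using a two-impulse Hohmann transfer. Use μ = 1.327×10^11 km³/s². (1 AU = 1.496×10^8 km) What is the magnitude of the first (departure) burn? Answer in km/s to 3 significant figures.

In km: r₁ = 1.31 × 1.496×10^8 = 1.95976×10^8 km; r₂ = 6.08 × 1.496×10^8 = 9.09568×10^8 km.
Transfer-ellipse semi-major axis a_t = (r₁ + r₂)/2 = (1.95976×10^8 + 9.09568×10^8)/2 = 5.52772×10^8 km.
Circular speed at r = 1.95976×10^8 km: v_c = √(μ/r) = 26.0216 km/s.
Vis-viva on the transfer ellipse at r = 1.95976×10^8 km gives v_t = √[μ(2/r − 1/a_t)] = 33.3794 km/s.
Δv₁ = |v_t − v_c| = |33.3794 − 26.0216| = 7.358 km/s.

Δv₁ = 7.36 km/s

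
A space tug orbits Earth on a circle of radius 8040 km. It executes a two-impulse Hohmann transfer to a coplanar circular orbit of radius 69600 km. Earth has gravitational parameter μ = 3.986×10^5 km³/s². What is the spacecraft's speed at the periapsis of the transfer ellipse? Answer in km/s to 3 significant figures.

The Hohmann ellipse has a_t = (r₁ + r₂)/2 = 38820 km.
At periapsis, r = 8040 km.
Applying v² = μ(2/r − 1/a_t): v = 9.428 km/s.

v = 9.43 km/s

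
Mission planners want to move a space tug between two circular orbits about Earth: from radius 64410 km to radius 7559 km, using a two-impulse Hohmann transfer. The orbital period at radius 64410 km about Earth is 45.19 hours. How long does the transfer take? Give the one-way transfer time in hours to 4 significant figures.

t = 9.435 hours

From Kepler's third law T² = 4π²r³/μ at r = 64410 km, T = 45.19 hours = 45.19 × 3600 s = 1.62684×10^5 s: μ = 4π²r³/T² = 3.98593×10^5 km³/s².
Semi-major axis of the transfer orbit: a_t = (64410 + 7559)/2 = 35984.5 km.
Transfer time t = π√(a_t³/μ) = π√((35984.5)³ / 3.98593×10^5) = 33967 s.
Converting: 33967 s ÷ 3600 s/hour = 9.435 hours.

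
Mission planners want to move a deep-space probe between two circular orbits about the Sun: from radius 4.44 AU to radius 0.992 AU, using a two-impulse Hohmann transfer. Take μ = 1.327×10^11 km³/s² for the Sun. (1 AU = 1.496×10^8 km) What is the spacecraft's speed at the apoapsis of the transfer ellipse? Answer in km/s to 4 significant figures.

In km: r₁ = 4.44 × 1.496×10^8 = 6.64224×10^8 km; r₂ = 0.992 × 1.496×10^8 = 1.484032×10^8 km.
Semi-major axis of the transfer orbit: a_t = (6.64224×10^8 + 1.484032×10^8)/2 = 4.063136×10^8 km.
The apoapsis of the transfer ellipse is at r = 6.64224×10^8 km.
Vis-viva: v = √[μ(2/r − 1/a_t)] = √[1.327×10^11 × (2/6.64224×10^8 − 1/4.063136×10^8)] = 8.542 km/s.

v = 8.542 km/s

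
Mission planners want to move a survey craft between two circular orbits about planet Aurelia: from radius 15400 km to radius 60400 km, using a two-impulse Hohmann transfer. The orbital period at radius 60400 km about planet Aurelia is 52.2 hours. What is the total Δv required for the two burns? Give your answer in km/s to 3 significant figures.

Δv = 1.78 km/s

From Kepler's third law T² = 4π²r³/μ at r = 60400 km, T = 52.2 hours = 52.2 × 3600 s = 1.8792×10^5 s: μ = 4π²r³/T² = 2.46334×10^5 km³/s².
The Hohmann ellipse has a_t = (r₁ + r₂)/2 = 37900 km.
At r₁ the circular-orbit speed is v₁ = √(μ/r₁) = 3.99947 km/s.
On the transfer ellipse at r₁, vis-viva gives v_p = √[μ(2/r₁ − 1/a_t)] = 5.04895 km/s.
First burn Δv₁ = |v_p − v₁| = 1.0495 km/s.
At r₂, v₂ = √(μ/r₂) = 2.01950 km/s.
Transfer-orbit speed at r₂: v_a = √[μ(2/r₂ − 1/a_t)] = 1.28731 km/s.
Second burn Δv₂ = |v₂ − v_a| = 0.73219 km/s.
Total Δv = Δv₁ + Δv₂ = 1.782 km/s.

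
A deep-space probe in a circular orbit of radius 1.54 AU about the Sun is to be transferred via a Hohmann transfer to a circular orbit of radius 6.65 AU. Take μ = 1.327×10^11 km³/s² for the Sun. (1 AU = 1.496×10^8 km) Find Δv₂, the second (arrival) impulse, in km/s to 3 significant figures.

In km: r₁ = 1.54 × 1.496×10^8 = 2.30384×10^8 km; r₂ = 6.65 × 1.496×10^8 = 9.9484×10^8 km.
Semi-major axis of the transfer orbit: a_t = (2.30384×10^8 + 9.9484×10^8)/2 = 6.12612×10^8 km.
On the circular orbit at r = 9.9484×10^8 km, v_c = √(μ/r) = 11.55 km/s.
Vis-viva on the transfer ellipse at r = 9.9484×10^8 km gives v_t = √[μ(2/r − 1/a_t)] = 7.083 km/s.
Δv₂ = |v_t − v_c| = |7.083 − 11.55| = 4.467 km/s.

Δv₂ = 4.47 km/s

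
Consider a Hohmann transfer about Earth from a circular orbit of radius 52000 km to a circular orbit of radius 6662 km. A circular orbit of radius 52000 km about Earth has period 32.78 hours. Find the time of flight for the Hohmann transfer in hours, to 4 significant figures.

t = 6.943 hours

From Kepler's third law T² = 4π²r³/μ at r = 52000 km, T = 32.78 hours = 32.78 × 3600 s = 1.18008×10^5 s: μ = 4π²r³/T² = 3.98609×10^5 km³/s².
Transfer-ellipse semi-major axis a_t = (r₁ + r₂)/2 = (52000 + 6662)/2 = 29331 km.
By Kepler's third law the transfer-orbit period is T = 2π√(a_t³/μ), so t = T/2 = 24996 s.
Converting: 24996 s ÷ 3600 s/hour = 6.943 hours.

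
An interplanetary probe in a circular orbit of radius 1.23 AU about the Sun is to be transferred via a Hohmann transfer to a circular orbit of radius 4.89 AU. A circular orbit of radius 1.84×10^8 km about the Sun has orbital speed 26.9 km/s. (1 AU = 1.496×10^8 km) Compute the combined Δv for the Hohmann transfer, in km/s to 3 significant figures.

Δv = 12.0 km/s

From the circular-orbit relation v² = μ/r at r = 1.84×10^8 km: μ = v²r = (26.9)² × 1.84×10^8 = 1.33144×10^11 km³/s².
In km: r₁ = 1.23 × 1.496×10^8 = 1.84008×10^8 km; r₂ = 4.89 × 1.496×10^8 = 7.31544×10^8 km.
The Hohmann ellipse has a_t = (r₁ + r₂)/2 = 4.57776×10^8 km.
Circular speed at r₁: v₁ = √(μ/r₁) = √(1.33144×10^11/1.84008×10^8) = 26.8994 km/s.
On the transfer ellipse at r₁, vis-viva gives v_p = √[μ(2/r₁ − 1/a_t)] = 34.0045 km/s.
First burn Δv₁ = |v_p − v₁| = 7.105 km/s.
At r₂, v₂ = √(μ/r₂) = 13.491 km/s.
Transfer-orbit speed at r₂: v_a = √[μ(2/r₂ − 1/a_t)] = 8.5533 km/s.
Second burn Δv₂ = |v₂ − v_a| = 4.938 km/s.
Total Δv = Δv₁ + Δv₂ = 12.04 km/s.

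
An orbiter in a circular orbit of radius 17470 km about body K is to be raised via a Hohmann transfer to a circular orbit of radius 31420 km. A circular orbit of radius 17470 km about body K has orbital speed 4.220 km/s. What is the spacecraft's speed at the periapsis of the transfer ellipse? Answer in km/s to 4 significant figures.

From the circular-orbit relation v² = μ/r at r = 17470 km: μ = v²r = (4.220)² × 17470 = 3.11113×10^5 km³/s².
The Hohmann ellipse has a_t = (r₁ + r₂)/2 = 24445 km.
The periapsis of the transfer ellipse is at r = 17470 km.
Vis-viva: v = √[μ(2/r − 1/a_t)] = √[3.11113×10^5 × (2/17470 − 1/24445)] = 4.784 km/s.

v = 4.784 km/s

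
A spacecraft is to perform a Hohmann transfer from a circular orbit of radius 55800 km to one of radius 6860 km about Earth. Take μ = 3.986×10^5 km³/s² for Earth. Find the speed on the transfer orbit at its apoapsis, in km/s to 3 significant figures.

v = 1.25 km/s

The Hohmann ellipse has a_t = (r₁ + r₂)/2 = 31330 km.
At apoapsis, r = 55800 km.
Vis-viva: v = √[μ(2/r − 1/a_t)] = √[3.986×10^5 × (2/55800 − 1/31330)] = 1.251 km/s.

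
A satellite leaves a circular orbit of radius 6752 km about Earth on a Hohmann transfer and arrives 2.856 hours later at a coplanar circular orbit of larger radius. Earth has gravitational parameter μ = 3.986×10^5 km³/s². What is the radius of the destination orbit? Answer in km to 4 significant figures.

Transfer time t = 2.856 hours = 10281.6 s, and t = π√(a_t³/μ).
So a_t = (μ t²/π²)^(1/3) = (3.986×10^5 × (10281.6)² / π²)^(1/3) = 16223 km.
Since a_t = (r₁ + r₂)/2, r₂ = 2a_t − r₁ = 2×16223 − 6752 = 25694 km.

r₂ = 25690 km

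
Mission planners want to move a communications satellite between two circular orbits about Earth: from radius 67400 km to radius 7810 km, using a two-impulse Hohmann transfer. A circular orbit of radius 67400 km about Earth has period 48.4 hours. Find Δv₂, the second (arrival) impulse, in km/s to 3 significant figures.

From Kepler's third law T² = 4π²r³/μ at r = 67400 km, T = 48.4 hours = 48.4 × 3600 s = 1.7424×10^5 s: μ = 4π²r³/T² = 3.98147×10^5 km³/s².
Transfer-ellipse semi-major axis a_t = (r₁ + r₂)/2 = (67400 + 7810)/2 = 37605 km.
On the circular orbit at r = 7810 km, v_c = √(μ/r) = 7.140 km/s.
Transfer-orbit speed at the same r (vis-viva, a = a_t): v_t = √[μ(2/r − 1/a_t)] = 9.559 km/s.
Δv₂ = |v_t − v_c| = |9.559 − 7.140| = 2.419 km/s.

Δv₂ = 2.42 km/s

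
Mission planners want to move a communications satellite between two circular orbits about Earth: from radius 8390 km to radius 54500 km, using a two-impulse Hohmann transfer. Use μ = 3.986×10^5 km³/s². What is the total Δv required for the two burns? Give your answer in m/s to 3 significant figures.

Transfer-ellipse semi-major axis a_t = (r₁ + r₂)/2 = (8390 + 54500)/2 = 31445 km.
Circular speed at r₁: v₁ = √(μ/r₁) = √(3.986×10^5/8390) = 6.89267 km/s.
On the transfer ellipse at r₁, v² = μ(2/r − 1/a) gives v_p = √[μ(2/r₁ − 1/a_t)] = 9.07424 km/s.
First burn Δv₁ = |v_p − v₁| = 2.182 km/s.
At r₂, v₂ = √(μ/r₂) = 2.704 km/s.
Transfer-orbit speed at r₂: v_a = √[μ(2/r₂ − 1/a_t)] = 1.397 km/s.
Second burn Δv₂ = |v₂ − v_a| = 1.307 km/s.
Δv = Δv₁ + Δv₂ = 2.182 + 1.307 = 3.489 km/s.

Δv = 3490 m/s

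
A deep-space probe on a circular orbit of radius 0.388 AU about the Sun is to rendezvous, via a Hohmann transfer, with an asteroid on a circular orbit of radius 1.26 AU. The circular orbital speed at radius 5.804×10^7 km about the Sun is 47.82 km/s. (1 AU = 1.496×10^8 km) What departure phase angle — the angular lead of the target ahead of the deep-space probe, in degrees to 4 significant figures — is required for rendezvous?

φ = 84.81°

From the circular-orbit relation v² = μ/r at r = 5.804×10^7 km: μ = v²r = (47.82)² × 5.804×10^7 = 1.32723×10^11 km³/s².
In km: r₁ = 0.388 × 1.496×10^8 = 5.80448×10^7 km; r₂ = 1.26 × 1.496×10^8 = 1.88496×10^8 km.
The Hohmann ellipse has a_t = (r₁ + r₂)/2 = 1.232704×10^8 km.
Transfer time t = π√(a_t³/μ) = 1.180×10^7 s.
Target angular speed ω₂ = √(μ/r₂³) = 1.408×10^-7 rad/s.
Angle swept by the target during transfer: ω₂·t = 1.6614 rad = 95.19°.
The deep-space probe traverses 180° on the transfer ellipse, so the target must lead by 180° − 95.19° = 84.81°.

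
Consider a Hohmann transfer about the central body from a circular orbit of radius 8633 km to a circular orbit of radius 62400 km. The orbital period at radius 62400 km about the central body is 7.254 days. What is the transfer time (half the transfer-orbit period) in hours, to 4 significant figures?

t = 37.38 hours

From Kepler's third law T² = 4π²r³/μ at r = 62400 km, T = 7.254 days = 7.254 × 86400 s = 6.267456×10^5 s: μ = 4π²r³/T² = 24419.2 km³/s².
Semi-major axis of the transfer orbit: a_t = (8633 + 62400)/2 = 35516.5 km.
By Kepler's third law the transfer-orbit period is T = 2π√(a_t³/μ), so t = T/2 = 1.3456×10^5 s.
Converting: 1.3456×10^5 s ÷ 3600 s/hour = 37.38 hours.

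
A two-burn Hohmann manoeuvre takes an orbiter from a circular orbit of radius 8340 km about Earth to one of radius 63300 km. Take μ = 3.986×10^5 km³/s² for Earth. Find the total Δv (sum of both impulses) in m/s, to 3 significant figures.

Transfer-ellipse semi-major axis a_t = (r₁ + r₂)/2 = (8340 + 63300)/2 = 35820 km.
At r₁ the circular-orbit speed is v₁ = √(μ/r₁) = 6.9133 km/s.
Transfer-orbit speed at r₁ (v² = μ(2/r − 1/a)): v_p = √[μ(2/r₁ − 1/a_t)] = 9.1902 km/s.
First burn Δv₁ = |v_p − v₁| = 2.2769 km/s.
Circular speed at r₂: v₂ = √(μ/r₂) = 2.50938 km/s.
Transfer-orbit speed at r₂: v_a = √[μ(2/r₂ − 1/a_t)] = 1.21084 km/s.
Second burn Δv₂ = |v₂ − v_a| = 1.2985 km/s.
Total Δv = Δv₁ + Δv₂ = 3.575 km/s.

Δv = 3580 m/s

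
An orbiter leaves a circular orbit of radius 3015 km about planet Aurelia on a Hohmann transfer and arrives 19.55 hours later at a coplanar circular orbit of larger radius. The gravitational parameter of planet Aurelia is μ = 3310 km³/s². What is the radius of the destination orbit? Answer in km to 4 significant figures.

Transfer time t = 19.55 hours = 70380 s, and t = π√(a_t³/μ).
So a_t = (μ t²/π²)^(1/3) = (3310 × (70380)² / π²)^(1/3) = 11843 km.
Since a_t = (r₁ + r₂)/2, r₂ = 2a_t − r₁ = 2×11843 − 3015 = 20671 km.

r₂ = 20670 km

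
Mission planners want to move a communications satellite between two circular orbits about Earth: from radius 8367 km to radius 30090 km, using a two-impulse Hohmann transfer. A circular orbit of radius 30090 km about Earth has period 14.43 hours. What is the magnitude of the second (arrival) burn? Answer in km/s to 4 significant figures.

Δv₂ = 1.239 km/s

From Kepler's third law T² = 4π²r³/μ at r = 30090 km, T = 14.43 hours = 14.43 × 3600 s = 51948 s: μ = 4π²r³/T² = 3.98555×10^5 km³/s².
Transfer-ellipse semi-major axis a_t = (r₁ + r₂)/2 = (8367 + 30090)/2 = 19228.5 km.
Circular speed at r = 30090 km: v_c = √(μ/r) = 3.6394 km/s.
Vis-viva on the transfer ellipse at r = 30090 km gives v_t = √[μ(2/r − 1/a_t)] = 2.4007 km/s.
Δv₂ = |v_t − v_c| = |2.4007 − 3.6394| = 1.239 km/s.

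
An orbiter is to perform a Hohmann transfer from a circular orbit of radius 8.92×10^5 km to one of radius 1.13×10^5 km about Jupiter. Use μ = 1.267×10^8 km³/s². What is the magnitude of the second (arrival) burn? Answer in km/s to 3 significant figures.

Δv₂ = 11.1 km/s

Semi-major axis of the transfer orbit: a_t = (8.920×10^5 + 1.130×10^5)/2 = 5.025×10^5 km.
Circular speed at r = 1.130×10^5 km: v_c = √(μ/r) = 33.48 km/s.
Transfer-orbit speed at the same r (vis-viva, a = a_t): v_t = √[μ(2/r − 1/a_t)] = 44.61 km/s.
Δv₂ = |v_t − v_c| = |44.61 − 33.48| = 11.13 km/s.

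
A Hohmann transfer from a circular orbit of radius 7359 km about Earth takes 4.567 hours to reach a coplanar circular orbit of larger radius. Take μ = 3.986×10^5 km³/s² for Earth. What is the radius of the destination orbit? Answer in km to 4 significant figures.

r₂ = 37010 km

Transfer time t = 4.567 hours = 16441.2 s, and t = π√(a_t³/μ).
So a_t = (μ t²/π²)^(1/3) = (3.986×10^5 × (16441.2)² / π²)^(1/3) = 22184 km.
Since a_t = (r₁ + r₂)/2, r₂ = 2a_t − r₁ = 2×22184 − 7359 = 37009 km.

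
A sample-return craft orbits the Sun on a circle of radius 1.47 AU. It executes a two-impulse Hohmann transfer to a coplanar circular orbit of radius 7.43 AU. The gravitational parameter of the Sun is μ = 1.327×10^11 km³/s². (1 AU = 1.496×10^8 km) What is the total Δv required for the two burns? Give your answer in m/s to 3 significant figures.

In km: r₁ = 1.47 × 1.496×10^8 = 2.19912×10^8 km; r₂ = 7.43 × 1.496×10^8 = 1.111528×10^9 km.
Transfer-ellipse semi-major axis a_t = (r₁ + r₂)/2 = (2.19912×10^8 + 1.111528×10^9)/2 = 6.6572×10^8 km.
Circular speed at r₁: v₁ = √(μ/r₁) = √(1.327×10^11/2.19912×10^8) = 24.5647 km/s.
Transfer-orbit speed at r₁ (vis-viva): v_p = √[μ(2/r₁ − 1/a_t)] = 31.7414 km/s.
First burn Δv₁ = |v_p − v₁| = 7.177 km/s.
Circular speed at r₂: v₂ = √(μ/r₂) = 10.926 km/s.
Transfer-orbit speed at r₂: v_a = √[μ(2/r₂ − 1/a_t)] = 6.2799 km/s.
Second burn Δv₂ = |v₂ − v_a| = 4.646 km/s.
Δv = Δv₁ + Δv₂ = 7.177 + 4.646 = 11.82 km/s.

Δv = 11800 m/s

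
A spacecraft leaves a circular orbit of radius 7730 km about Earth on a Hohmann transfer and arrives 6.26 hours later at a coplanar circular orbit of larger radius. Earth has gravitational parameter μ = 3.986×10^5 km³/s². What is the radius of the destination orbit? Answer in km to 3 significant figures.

Transfer time t = 6.26 hours = 22536 s, and t = π√(a_t³/μ).
So a_t = (μ t²/π²)^(1/3) = (3.986×10^5 × (22536)² / π²)^(1/3) = 27374 km.
Since a_t = (r₁ + r₂)/2, r₂ = 2a_t − r₁ = 2×27374 − 7730 = 47018 km.

r₂ = 47000 km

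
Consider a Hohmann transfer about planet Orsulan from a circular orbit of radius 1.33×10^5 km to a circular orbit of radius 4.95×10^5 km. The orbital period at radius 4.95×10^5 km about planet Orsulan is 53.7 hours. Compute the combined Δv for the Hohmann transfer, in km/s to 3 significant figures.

Δv = 13.5 km/s

From Kepler's third law T² = 4π²r³/μ at r = 4.95×10^5 km, T = 53.7 hours = 53.7 × 3600 s = 1.9332×10^5 s: μ = 4π²r³/T² = 1.28121×10^8 km³/s².
The Hohmann ellipse has a_t = (r₁ + r₂)/2 = 3.140×10^5 km.
Circular speed at r₁: v₁ = √(μ/r₁) = √(1.28121×10^8/1.330×10^5) = 31.037 km/s.
Transfer-orbit speed at r₁ (v² = μ(2/r − 1/a)): v_p = √[μ(2/r₁ − 1/a_t)] = 38.969 km/s.
First burn Δv₁ = |v_p − v₁| = 7.932 km/s.
Circular speed at r₂: v₂ = √(μ/r₂) = 16.0882 km/s.
Transfer-orbit speed at r₂: v_a = √[μ(2/r₂ − 1/a_t)] = 10.4705 km/s.
Second burn Δv₂ = |v₂ − v_a| = 5.618 km/s.
Δv = Δv₁ + Δv₂ = 7.932 + 5.618 = 13.55 km/s.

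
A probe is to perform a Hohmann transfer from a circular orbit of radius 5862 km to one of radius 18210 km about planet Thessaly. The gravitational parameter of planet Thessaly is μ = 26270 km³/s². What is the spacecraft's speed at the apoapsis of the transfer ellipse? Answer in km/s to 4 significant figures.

The Hohmann ellipse has a_t = (r₁ + r₂)/2 = 12036 km.
The apoapsis of the transfer ellipse is at r = 18210 km.
Vis-viva: v = √[μ(2/r − 1/a_t)] = √[26270 × (2/18210 − 1/12036)] = 0.8382 km/s.

v = 0.8382 km/s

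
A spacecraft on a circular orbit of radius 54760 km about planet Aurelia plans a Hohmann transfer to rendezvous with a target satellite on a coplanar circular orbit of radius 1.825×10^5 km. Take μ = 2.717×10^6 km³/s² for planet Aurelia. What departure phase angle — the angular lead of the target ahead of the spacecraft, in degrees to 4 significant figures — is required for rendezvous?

The Hohmann ellipse has a_t = (r₁ + r₂)/2 = 1.1863×10^5 km.
The half-period of the transfer ellipse is t = π√(a_t³/μ) = 77875 s.
The target's mean motion on its circular orbit is ω₂ = √(μ/r₂³) = 2.1142×10^-5 rad/s.
Angle swept by the target during transfer: ω₂·t = 1.6464 rad = 94.33°.
The spacecraft traverses 180° on the transfer ellipse, so the target must lead by 180° − 94.33° = 85.67°.

φ = 85.67°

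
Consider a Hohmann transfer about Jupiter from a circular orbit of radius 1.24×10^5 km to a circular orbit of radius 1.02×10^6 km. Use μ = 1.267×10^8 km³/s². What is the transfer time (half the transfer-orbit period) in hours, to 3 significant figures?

Semi-major axis of the transfer orbit: a_t = (1.240×10^5 + 1.020×10^6)/2 = 5.720×10^5 km.
Transfer time t = π√(a_t³/μ) = π√((5.720×10^5)³ / 1.267×10^8) = 1.207×10^5 s.
Converting: 1.207×10^5 s ÷ 3600 s/hour = 33.5 hours.

t = 33.5 hours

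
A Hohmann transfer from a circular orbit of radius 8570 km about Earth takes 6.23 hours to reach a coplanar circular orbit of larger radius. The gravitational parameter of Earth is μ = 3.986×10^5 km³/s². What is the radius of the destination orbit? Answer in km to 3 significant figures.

r₂ = 46000 km

Transfer time t = 6.23 hours = 22428 s, and t = π√(a_t³/μ).
So a_t = (μ t²/π²)^(1/3) = (3.986×10^5 × (22428)² / π²)^(1/3) = 27286 km.
Since a_t = (r₁ + r₂)/2, r₂ = 2a_t − r₁ = 2×27286 − 8570 = 46002 km.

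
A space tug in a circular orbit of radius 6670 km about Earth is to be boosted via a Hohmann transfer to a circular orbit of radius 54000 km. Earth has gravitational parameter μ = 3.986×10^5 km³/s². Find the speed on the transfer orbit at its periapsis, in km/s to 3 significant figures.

Semi-major axis of the transfer orbit: a_t = (6670 + 54000)/2 = 30335 km.
The periapsis of the transfer ellipse is at r = 6670 km.
Vis-viva: v = √[μ(2/r − 1/a_t)] = √[3.986×10^5 × (2/6670 − 1/30335)] = 10.31 km/s.

v = 10.3 km/s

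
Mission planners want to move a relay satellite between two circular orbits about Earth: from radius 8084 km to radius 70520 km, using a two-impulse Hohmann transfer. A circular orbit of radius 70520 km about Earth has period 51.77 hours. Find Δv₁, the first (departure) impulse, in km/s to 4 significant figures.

From Kepler's third law T² = 4π²r³/μ at r = 70520 km, T = 51.77 hours = 51.77 × 3600 s = 1.86372×10^5 s: μ = 4π²r³/T² = 3.98598×10^5 km³/s².
Transfer-ellipse semi-major axis a_t = (r₁ + r₂)/2 = (8084 + 70520)/2 = 39302 km.
Circular speed at r = 8084 km: v_c = √(μ/r) = 7.022 km/s.
Vis-viva on the transfer ellipse at r = 8084 km gives v_t = √[μ(2/r − 1/a_t)] = 9.406 km/s.
Δv₁ = |v_t − v_c| = |9.406 − 7.022| = 2.384 km/s.

Δv₁ = 2.384 km/s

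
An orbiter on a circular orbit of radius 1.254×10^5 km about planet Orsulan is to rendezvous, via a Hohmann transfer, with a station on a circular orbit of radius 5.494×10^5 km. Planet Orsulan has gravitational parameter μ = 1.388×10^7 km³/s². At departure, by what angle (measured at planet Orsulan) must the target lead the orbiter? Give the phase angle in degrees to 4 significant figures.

φ = 93.37°

Transfer-ellipse semi-major axis a_t = (r₁ + r₂)/2 = (1.254×10^5 + 5.494×10^5)/2 = 3.374×10^5 km.
Transfer time t = π√(a_t³/μ) = 1.653×10^5 s.
The target's mean motion on its circular orbit is ω₂ = √(μ/r₂³) = 9.149×10^-6 rad/s.
Angle swept by the target during transfer: ω₂·t = 1.512 rad = 86.63°.
The orbiter traverses 180° on the transfer ellipse, so the target must lead by 180° − 86.63° = 93.37°.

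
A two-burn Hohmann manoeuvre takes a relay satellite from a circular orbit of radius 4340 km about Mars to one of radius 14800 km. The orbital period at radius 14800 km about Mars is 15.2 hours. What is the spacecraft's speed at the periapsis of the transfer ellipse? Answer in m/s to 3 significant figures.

From Kepler's third law T² = 4π²r³/μ at r = 14800 km, T = 15.2 hours = 15.2 × 3600 s = 54720 s: μ = 4π²r³/T² = 42741.8 km³/s².
Semi-major axis of the transfer orbit: a_t = (4340 + 14800)/2 = 9570 km.
The periapsis of the transfer ellipse is at r = 4340 km.
Vis-viva: v = √[μ(2/r − 1/a_t)] = √[42741.8 × (2/4340 − 1/9570)] = 3.903 km/s.

v = 3900 m/s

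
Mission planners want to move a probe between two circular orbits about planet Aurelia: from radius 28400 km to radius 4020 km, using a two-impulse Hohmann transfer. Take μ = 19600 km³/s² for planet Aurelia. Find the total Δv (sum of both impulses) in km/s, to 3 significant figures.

The Hohmann ellipse has a_t = (r₁ + r₂)/2 = 16210 km.
At r₁ the circular-orbit speed is v₁ = √(μ/r₁) = 0.8307 km/s.
On the transfer ellipse at r₁, vis-viva gives v_a = √[μ(2/r₁ − 1/a_t)] = 0.4137 km/s.
First burn Δv₁ = |v_a − v₁| = 0.4170 km/s.
At r₂, v₂ = √(μ/r₂) = 2.2081 km/s.
Transfer-orbit speed at r₂: v_p = √[μ(2/r₂ − 1/a_t)] = 2.9227 km/s.
Second burn Δv₂ = |v₂ − v_p| = 0.7146 km/s.
Δv = Δv₁ + Δv₂ = 0.4170 + 0.7146 = 1.132 km/s.

Δv = 1.13 km/s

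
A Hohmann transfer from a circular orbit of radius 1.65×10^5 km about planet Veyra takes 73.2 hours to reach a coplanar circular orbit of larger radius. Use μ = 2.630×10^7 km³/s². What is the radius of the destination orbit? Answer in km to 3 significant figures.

r₂ = 9.75×10^5 km

Transfer time t = 73.2 hours = 2.6352×10^5 s, and t = π√(a_t³/μ).
So a_t = (μ t²/π²)^(1/3) = (2.630×10^7 × (2.6352×10^5)² / π²)^(1/3) = 5.6985×10^5 km.
Since a_t = (r₁ + r₂)/2, r₂ = 2a_t − r₁ = 2×5.6985×10^5 − 1.650×10^5 = 9.747×10^5 km.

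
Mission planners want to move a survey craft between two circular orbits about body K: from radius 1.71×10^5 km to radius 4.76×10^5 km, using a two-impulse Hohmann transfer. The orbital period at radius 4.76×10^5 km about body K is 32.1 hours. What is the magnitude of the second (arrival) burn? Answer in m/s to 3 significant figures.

Δv₂ = 7060 m/s

From Kepler's third law T² = 4π²r³/μ at r = 4.76×10^5 km, T = 32.1 hours = 32.1 × 3600 s = 1.1556×10^5 s: μ = 4π²r³/T² = 3.18835×10^8 km³/s².
Semi-major axis of the transfer orbit: a_t = (1.710×10^5 + 4.760×10^5)/2 = 3.235×10^5 km.
Circular speed at r = 4.760×10^5 km: v_c = √(μ/r) = 25.881 km/s.
Vis-viva on the transfer ellipse at r = 4.760×10^5 km gives v_t = √[μ(2/r − 1/a_t)] = 18.817 km/s.
Δv₂ = |v_t − v_c| = |18.817 − 25.881| = 7.064 km/s.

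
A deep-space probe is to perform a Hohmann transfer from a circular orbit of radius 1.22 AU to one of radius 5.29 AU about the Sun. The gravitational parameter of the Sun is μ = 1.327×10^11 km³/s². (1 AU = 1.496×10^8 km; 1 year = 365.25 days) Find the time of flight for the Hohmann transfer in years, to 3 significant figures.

t = 2.94 years

In km: r₁ = 1.22 × 1.496×10^8 = 1.82512×10^8 km; r₂ = 5.29 × 1.496×10^8 = 7.91384×10^8 km.
Transfer-ellipse semi-major axis a_t = (r₁ + r₂)/2 = (1.82512×10^8 + 7.91384×10^8)/2 = 4.86948×10^8 km.
Transfer time t = π√(a_t³/μ) = π√((4.86948×10^8)³ / 1.327×10^11) = 9.267×10^7 s.
Converting: 9.267×10^7 s ÷ 3.15576×10^7 s/year (365.25 × 86400) = 2.94 years.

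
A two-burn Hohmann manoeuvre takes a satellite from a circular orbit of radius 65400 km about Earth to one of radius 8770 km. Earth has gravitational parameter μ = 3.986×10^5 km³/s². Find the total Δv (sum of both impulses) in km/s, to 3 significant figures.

Δv = 3.48 km/s

The Hohmann ellipse has a_t = (r₁ + r₂)/2 = 37085 km.
At r₁ the circular-orbit speed is v₁ = √(μ/r₁) = 2.469 km/s.
Transfer-orbit speed at r₁ (v² = μ(2/r − 1/a)): v_a = √[μ(2/r₁ − 1/a_t)] = 1.201 km/s.
First burn Δv₁ = |v_a − v₁| = 1.268 km/s.
Circular speed at r₂: v₂ = √(μ/r₂) = 6.742 km/s.
Transfer-orbit speed at r₂: v_p = √[μ(2/r₂ − 1/a_t)] = 8.953 km/s.
Second burn Δv₂ = |v₂ − v_p| = 2.211 km/s.
Δv = Δv₁ + Δv₂ = 1.268 + 2.211 = 3.479 km/s.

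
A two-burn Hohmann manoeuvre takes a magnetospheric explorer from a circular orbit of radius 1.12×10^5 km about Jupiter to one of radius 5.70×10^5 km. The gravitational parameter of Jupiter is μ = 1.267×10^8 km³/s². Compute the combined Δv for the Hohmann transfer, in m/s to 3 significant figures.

Transfer-ellipse semi-major axis a_t = (r₁ + r₂)/2 = (1.120×10^5 + 5.700×10^5)/2 = 3.410×10^5 km.
Circular speed at r₁: v₁ = √(μ/r₁) = √(1.267×10^8/1.120×10^5) = 33.634 km/s.
On the transfer ellipse at r₁, v² = μ(2/r − 1/a) gives v_p = √[μ(2/r₁ − 1/a_t)] = 43.485 km/s.
First burn Δv₁ = |v_p − v₁| = 9.851 km/s.
At r₂, v₂ = √(μ/r₂) = 14.909 km/s.
Transfer-orbit speed at r₂: v_a = √[μ(2/r₂ − 1/a_t)] = 8.5444 km/s.
Second burn Δv₂ = |v₂ − v_a| = 6.365 km/s.
Total Δv = Δv₁ + Δv₂ = 16.22 km/s.

Δv = 16200 m/s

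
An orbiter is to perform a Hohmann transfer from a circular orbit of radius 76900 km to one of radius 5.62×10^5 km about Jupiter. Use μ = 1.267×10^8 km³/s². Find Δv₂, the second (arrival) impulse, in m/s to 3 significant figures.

Δv₂ = 7650 m/s

The Hohmann ellipse has a_t = (r₁ + r₂)/2 = 3.1945×10^5 km.
On the circular orbit at r = 5.620×10^5 km, v_c = √(μ/r) = 15.015 km/s.
Transfer-orbit speed at the same r (vis-viva, a = a_t): v_t = √[μ(2/r − 1/a_t)] = 7.3669 km/s.
Δv₂ = |v_t − v_c| = |7.3669 − 15.015| = 7.648 km/s.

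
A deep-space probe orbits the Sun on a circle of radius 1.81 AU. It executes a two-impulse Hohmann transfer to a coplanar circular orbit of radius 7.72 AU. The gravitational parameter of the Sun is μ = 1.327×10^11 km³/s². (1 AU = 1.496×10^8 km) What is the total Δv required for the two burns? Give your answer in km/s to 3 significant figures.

In km: r₁ = 1.81 × 1.496×10^8 = 2.70776×10^8 km; r₂ = 7.72 × 1.496×10^8 = 1.154912×10^9 km.
Semi-major axis of the transfer orbit: a_t = (2.70776×10^8 + 1.154912×10^9)/2 = 7.12844×10^8 km.
Circular speed at r₁: v₁ = √(μ/r₁) = √(1.327×10^11/2.70776×10^8) = 22.14 km/s.
On the transfer ellipse at r₁, vis-viva gives v_p = √[μ(2/r₁ − 1/a_t)] = 28.18 km/s.
First burn Δv₁ = |v_p − v₁| = 6.040 km/s.
Circular speed at r₂: v₂ = √(μ/r₂) = 10.7192 km/s.
Transfer-orbit speed at r₂: v_a = √[μ(2/r₂ − 1/a_t)] = 6.60646 km/s.
Second burn Δv₂ = |v₂ − v_a| = 4.113 km/s.
Δv = Δv₁ + Δv₂ = 6.040 + 4.113 = 10.15 km/s.

Δv = 10.2 km/s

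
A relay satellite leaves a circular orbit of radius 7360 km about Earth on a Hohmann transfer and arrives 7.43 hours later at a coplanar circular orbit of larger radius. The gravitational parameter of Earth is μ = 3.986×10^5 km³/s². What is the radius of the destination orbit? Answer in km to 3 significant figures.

r₂ = 54000 km

Transfer time t = 7.43 hours = 26748 s, and t = π√(a_t³/μ).
So a_t = (μ t²/π²)^(1/3) = (3.986×10^5 × (26748)² / π²)^(1/3) = 30686 km.
Since a_t = (r₁ + r₂)/2, r₂ = 2a_t − r₁ = 2×30686 − 7360 = 54012 km.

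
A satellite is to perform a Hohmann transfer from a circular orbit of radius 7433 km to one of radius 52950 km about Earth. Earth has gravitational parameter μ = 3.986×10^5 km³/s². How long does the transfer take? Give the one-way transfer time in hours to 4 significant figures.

The Hohmann ellipse has a_t = (r₁ + r₂)/2 = 30191.5 km.
By Kepler's third law the transfer-orbit period is T = 2π√(a_t³/μ), so t = T/2 = 26104 s.
Converting: 26104 s ÷ 3600 s/hour = 7.251 hours.

t = 7.251 hours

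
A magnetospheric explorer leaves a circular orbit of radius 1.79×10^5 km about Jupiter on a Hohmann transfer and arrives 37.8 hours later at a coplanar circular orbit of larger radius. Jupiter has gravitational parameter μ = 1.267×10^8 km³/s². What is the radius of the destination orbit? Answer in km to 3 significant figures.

Transfer time t = 37.8 hours = 1.3608×10^5 s, and t = π√(a_t³/μ).
So a_t = (μ t²/π²)^(1/3) = (1.267×10^8 × (1.3608×10^5)² / π²)^(1/3) = 6.1947×10^5 km.
Since a_t = (r₁ + r₂)/2, r₂ = 2a_t − r₁ = 2×6.1947×10^5 − 1.790×10^5 = 1.05994×10^6 km.

r₂ = 1.06×10^6 km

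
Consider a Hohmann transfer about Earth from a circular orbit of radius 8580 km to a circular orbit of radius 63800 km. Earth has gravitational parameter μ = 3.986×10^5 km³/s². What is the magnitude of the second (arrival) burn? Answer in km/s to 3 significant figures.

Δv₂ = 1.28 km/s

Semi-major axis of the transfer orbit: a_t = (8580 + 63800)/2 = 36190 km.
On the circular orbit at r = 63800 km, v_c = √(μ/r) = 2.49953 km/s.
Transfer-orbit speed at the same r (vis-viva, a = a_t): v_t = √[μ(2/r − 1/a_t)] = 1.21705 km/s.
Δv₂ = |v_t − v_c| = |1.21705 − 2.49953| = 1.282 km/s.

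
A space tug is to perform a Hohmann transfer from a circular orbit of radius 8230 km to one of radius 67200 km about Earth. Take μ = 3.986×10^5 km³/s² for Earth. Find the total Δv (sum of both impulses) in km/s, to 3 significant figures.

Δv = 3.63 km/s

Transfer-ellipse semi-major axis a_t = (r₁ + r₂)/2 = (8230 + 67200)/2 = 37715 km.
At r₁ the circular-orbit speed is v₁ = √(μ/r₁) = 6.9594 km/s.
On the transfer ellipse at r₁, vis-viva gives v_p = √[μ(2/r₁ − 1/a_t)] = 9.2896 km/s.
First burn Δv₁ = |v_p − v₁| = 2.330 km/s.
At r₂, v₂ = √(μ/r₂) = 2.4355 km/s.
Transfer-orbit speed at r₂: v_a = √[μ(2/r₂ − 1/a_t)] = 1.1377 km/s.
Second burn Δv₂ = |v₂ − v_a| = 1.298 km/s.
Δv = Δv₁ + Δv₂ = 2.330 + 1.298 = 3.628 km/s.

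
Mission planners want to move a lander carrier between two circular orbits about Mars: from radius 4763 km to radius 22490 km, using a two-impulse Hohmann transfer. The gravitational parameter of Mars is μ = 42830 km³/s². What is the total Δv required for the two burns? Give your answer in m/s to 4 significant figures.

Δv = 1418 m/s

The Hohmann ellipse has a_t = (r₁ + r₂)/2 = 13626.5 km.
Circular speed at r₁: v₁ = √(μ/r₁) = √(42830/4763) = 2.9987 km/s.
Transfer-orbit speed at r₁ (vis-viva): v_p = √[μ(2/r₁ − 1/a_t)] = 3.8524 km/s.
First burn Δv₁ = |v_p − v₁| = 0.8537 km/s.
At r₂, v₂ = √(μ/r₂) = 1.380 km/s.
Transfer-orbit speed at r₂: v_a = √[μ(2/r₂ − 1/a_t)] = 0.8159 km/s.
Second burn Δv₂ = |v₂ − v_a| = 0.5641 km/s.
Δv = Δv₁ + Δv₂ = 0.8537 + 0.5641 = 1.418 km/s.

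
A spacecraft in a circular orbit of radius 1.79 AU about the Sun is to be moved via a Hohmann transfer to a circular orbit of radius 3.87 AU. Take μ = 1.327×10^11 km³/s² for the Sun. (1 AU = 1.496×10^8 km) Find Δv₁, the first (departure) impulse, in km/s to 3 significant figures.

Δv₁ = 3.77 km/s

In km: r₁ = 1.79 × 1.496×10^8 = 2.67784×10^8 km; r₂ = 3.87 × 1.496×10^8 = 5.78952×10^8 km.
The Hohmann ellipse has a_t = (r₁ + r₂)/2 = 4.23368×10^8 km.
On the circular orbit at r = 2.67784×10^8 km, v_c = √(μ/r) = 22.261 km/s.
Transfer-orbit speed at the same r (vis-viva, a = a_t): v_t = √[μ(2/r − 1/a_t)] = 26.032 km/s.
Δv₁ = |v_t − v_c| = |26.032 − 22.261| = 3.771 km/s.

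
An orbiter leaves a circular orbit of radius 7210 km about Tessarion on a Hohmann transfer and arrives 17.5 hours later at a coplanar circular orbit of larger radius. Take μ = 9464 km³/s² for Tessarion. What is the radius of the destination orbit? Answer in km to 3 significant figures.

Transfer time t = 17.5 hours = 63000 s, and t = π√(a_t³/μ).
So a_t = (μ t²/π²)^(1/3) = (9464 × (63000)² / π²)^(1/3) = 15613 km.
Since a_t = (r₁ + r₂)/2, r₂ = 2a_t − r₁ = 2×15613 − 7210 = 24016 km.

r₂ = 24000 km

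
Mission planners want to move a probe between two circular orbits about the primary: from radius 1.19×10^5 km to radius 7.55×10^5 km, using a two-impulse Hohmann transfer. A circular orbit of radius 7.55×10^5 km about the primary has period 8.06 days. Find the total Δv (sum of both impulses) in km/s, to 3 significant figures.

From Kepler's third law T² = 4π²r³/μ at r = 7.55×10^5 km, T = 8.06 days = 8.06 × 86400 s = 6.96384×10^5 s: μ = 4π²r³/T² = 3.50351×10^7 km³/s².
Semi-major axis of the transfer orbit: a_t = (1.190×10^5 + 7.550×10^5)/2 = 4.370×10^5 km.
Circular speed at r₁: v₁ = √(μ/r₁) = √(3.50351×10^7/1.190×10^5) = 17.158 km/s.
On the transfer ellipse at r₁, vis-viva equation gives v_p = √[μ(2/r₁ − 1/a_t)] = 22.553 km/s.
First burn Δv₁ = |v_p − v₁| = 5.395 km/s.
At r₂, v₂ = √(μ/r₂) = 6.812 km/s.
Transfer-orbit speed at r₂: v_a = √[μ(2/r₂ − 1/a_t)] = 3.555 km/s.
Second burn Δv₂ = |v₂ − v_a| = 3.257 km/s.
Δv = Δv₁ + Δv₂ = 5.395 + 3.257 = 8.652 km/s.

Δv = 8.65 km/s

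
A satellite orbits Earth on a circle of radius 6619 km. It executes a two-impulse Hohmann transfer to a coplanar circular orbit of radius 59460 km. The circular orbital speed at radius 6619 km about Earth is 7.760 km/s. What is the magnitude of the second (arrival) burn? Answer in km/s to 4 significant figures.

From the circular-orbit relation v² = μ/r at r = 6619 km: μ = v²r = (7.760)² × 6619 = 3.98580×10^5 km³/s².
Semi-major axis of the transfer orbit: a_t = (6619 + 59460)/2 = 33039.5 km.
Circular speed at r = 59460 km: v_c = √(μ/r) = 2.589 km/s.
Vis-viva on the transfer ellipse at r = 59460 km gives v_t = √[μ(2/r − 1/a_t)] = 1.159 km/s.
Δv₂ = |v_t − v_c| = |1.159 − 2.589| = 1.430 km/s.

Δv₂ = 1.430 km/s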